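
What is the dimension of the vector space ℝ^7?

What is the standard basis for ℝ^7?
Dimension = 7; standard basis = {e_1, e_2, e_3, …, e_7}

ℝ^7 is the space of 7-tuples of real numbers; its dimension is 7.
The standard basis consists of 7 vectors: e_1, e_2, e_3, …, e_7, where e_i is the vector with 1 in position i and 0 elsewhere.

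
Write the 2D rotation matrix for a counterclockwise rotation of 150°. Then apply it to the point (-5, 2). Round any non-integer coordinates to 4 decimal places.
R = [[-√3/2, -1/2], [1/2, -√3/2]]; R·(-5, 2) = (3.3301, -4.2321)

Rotation matrix formula: R(θ) = [[cos θ, -sin θ], [sin θ, cos θ]]
For θ = 150°:
cos(150°) = -√3/2
sin(150°) = 1/2
R = [[-√3/2, -1/2], [1/2, -√3/2]]
Apply to (-5, 2): [-√3/2·-5 + (-1/2)·2, 1/2·-5 + -√3/2·2] = (3.3301, -4.2321)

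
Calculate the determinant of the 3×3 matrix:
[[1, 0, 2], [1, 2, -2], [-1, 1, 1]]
10

Expansion along first row:
det = 1·det([[2,-2],[1,1]]) - 0·det([[1,-2],[-1,1]]) + 2·det([[1,2],[-1,1]])
    = 1·(2·1 - -2·1) - 0·(1·1 - -2·-1) + 2·(1·1 - 2·-1)
    = 1·4 - 0·-1 + 2·3
    = 4 + 0 + 6 = 10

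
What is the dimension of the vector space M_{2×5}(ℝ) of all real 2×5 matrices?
Dimension = 10

A real 2×5 matrix is determined by its 2·5 = 10 independent entries.
A standard basis is {E_ij : 1 ≤ i ≤ 2, 1 ≤ j ≤ 5}, where E_ij has a 1 in position (i, j) and 0 elsewhere — there are 10 such matrices, and they are linearly independent and span M_{2×5}(ℝ).
Therefore dim(M_{2×5}(ℝ)) = 10.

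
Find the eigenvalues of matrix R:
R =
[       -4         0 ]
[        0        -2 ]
λ = -4, -2

Solve det(R - λI) = 0. For a 2×2 matrix the characteristic equation is λ² - (trace)λ + det = 0.
trace(R) = a + d = -4 - 2 = -6.
det(R) = a*d - b*c = (-4)*(-2) - (0)*(0) = 8 - 0 = 8.
Characteristic equation: λ² - (-6)λ + (8) = 0.
Discriminant = (-6)² - 4*(8) = 36 - 32 = 4.
λ = (-6 ± √4) / 2 = (-6 ± 2) / 2 = -4, -2.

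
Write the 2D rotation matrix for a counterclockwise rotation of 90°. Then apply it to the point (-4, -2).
R = [[0, -1], [1, 0]]; R·(-4, -2) = (2, -4)

Rotation matrix formula: R(θ) = [[cos θ, -sin θ], [sin θ, cos θ]]
For θ = 90°:
cos(90°) = 0
sin(90°) = 1
R = [[0, -1], [1, 0]]
Apply to (-4, -2): [0·-4 + (-1)·-2, 1·-4 + 0·-2] = (2, -4)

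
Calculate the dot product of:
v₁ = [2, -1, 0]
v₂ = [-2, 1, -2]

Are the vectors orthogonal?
-5, No

The dot product is the sum of products of corresponding components.
v₁·v₂ = (2)*(-2) + (-1)*(1) + (0)*(-2) = -4 - 1 + 0 = -5.
Two vectors are orthogonal iff their dot product is 0; here the dot product is -5, so the vectors are not orthogonal.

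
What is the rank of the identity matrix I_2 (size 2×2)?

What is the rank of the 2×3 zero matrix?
rank(I_2) = 2, rank(0) = 0

The identity I_2 has 2 columns that are the standard basis vectors e_1, …, e_2. These are linearly independent, so all 2 columns are pivots and rank(I_2) = 2.
The 2×3 zero matrix has every entry zero, so every row is the zero row and there are no pivots; rank(0) = 0.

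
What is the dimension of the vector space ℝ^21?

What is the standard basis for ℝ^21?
Dimension = 21; standard basis = {e_1, e_2, e_3, …, e_21}

ℝ^21 is the space of 21-tuples of real numbers; its dimension is 21.
The standard basis consists of 21 vectors: e_1, e_2, e_3, …, e_21, where e_i is the vector with 1 in position i and 0 elsewhere.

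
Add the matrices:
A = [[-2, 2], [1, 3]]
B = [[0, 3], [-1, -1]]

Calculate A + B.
[[-2, 5], [0, 2]]

Add corresponding elements:
(-2)+(0)=-2
(2)+(3)=5
(1)+(-1)=0
(3)+(-1)=2
A + B = [[-2, 5], [0, 2]]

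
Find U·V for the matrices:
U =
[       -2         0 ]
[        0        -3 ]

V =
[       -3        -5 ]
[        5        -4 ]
UV =
[        6        10 ]
[      -15        12 ]

Matrix multiplication: (UV)[i][j] = sum over k of U[i][k] * V[k][j].
  (UV)[0][0] = (-2)*(-3) + (0)*(5) = 6
  (UV)[0][1] = (-2)*(-5) + (0)*(-4) = 10
  (UV)[1][0] = (0)*(-3) + (-3)*(5) = -15
  (UV)[1][1] = (0)*(-5) + (-3)*(-4) = 12
UV =
[        6        10 ]
[      -15        12 ]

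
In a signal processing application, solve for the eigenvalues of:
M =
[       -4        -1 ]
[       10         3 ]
λ = -2, 1

Solve det(M - λI) = 0. For a 2×2 matrix the characteristic equation is λ² - (trace)λ + det = 0.
trace(M) = a + d = -4 + 3 = -1.
det(M) = a*d - b*c = (-4)*(3) - (-1)*(10) = -12 + 10 = -2.
Characteristic equation: λ² - (-1)λ + (-2) = 0.
Discriminant = (-1)² - 4*(-2) = 1 + 8 = 9.
λ = (-1 ± √9) / 2 = (-1 ± 3) / 2 = -2, 1.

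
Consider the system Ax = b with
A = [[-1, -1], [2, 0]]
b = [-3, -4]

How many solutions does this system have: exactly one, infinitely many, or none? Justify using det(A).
Exactly one solution

Compute det(A) = (-1)*(0) - (-1)*(2) = 2.
Because det(A) ≠ 0, A is invertible and Ax = b has a unique solution for every b (here x = A⁻¹ b).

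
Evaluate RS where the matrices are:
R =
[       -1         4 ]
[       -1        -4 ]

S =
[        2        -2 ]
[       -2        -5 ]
RS =
[      -10       -18 ]
[        6        22 ]

Matrix multiplication: (RS)[i][j] = sum over k of R[i][k] * S[k][j].
  (RS)[0][0] = (-1)*(2) + (4)*(-2) = -10
  (RS)[0][1] = (-1)*(-2) + (4)*(-5) = -18
  (RS)[1][0] = (-1)*(2) + (-4)*(-2) = 6
  (RS)[1][1] = (-1)*(-2) + (-4)*(-5) = 22
RS =
[      -10       -18 ]
[        6        22 ]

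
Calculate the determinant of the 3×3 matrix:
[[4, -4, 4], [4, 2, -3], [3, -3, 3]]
0

Expansion along first row:
det = 4·det([[2,-3],[-3,3]]) - -4·det([[4,-3],[3,3]]) + 4·det([[4,2],[3,-3]])
    = 4·(2·3 - -3·-3) - -4·(4·3 - -3·3) + 4·(4·-3 - 2·3)
    = 4·-3 - -4·21 + 4·-18
    = -12 + 84 + -72 = 0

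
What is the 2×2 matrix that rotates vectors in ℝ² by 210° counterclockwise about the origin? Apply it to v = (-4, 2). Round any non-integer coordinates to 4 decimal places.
R = [[-√3/2, 1/2], [-1/2, -√3/2]]; R·v = (4.4641, 0.2679)

A counterclockwise rotation by angle θ in ℝ² has matrix R(θ) = [[cos θ, -sin θ], [sin θ, cos θ]].
For θ = 210°: cos θ = -√3/2, sin θ = -1/2.
R(210°) = [[-√3/2, 1/2], [-1/2, -√3/2]].
R·v = [-√3/2·-4 + (1/2)·2, -1/2·-4 + -√3/2·2] = (4.4641, 0.2679).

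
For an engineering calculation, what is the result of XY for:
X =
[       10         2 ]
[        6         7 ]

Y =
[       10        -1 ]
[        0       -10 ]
XY =
[      100       -30 ]
[       60       -76 ]

Matrix multiplication: (XY)[i][j] = sum over k of X[i][k] * Y[k][j].
  (XY)[0][0] = (10)*(10) + (2)*(0) = 100
  (XY)[0][1] = (10)*(-1) + (2)*(-10) = -30
  (XY)[1][0] = (6)*(10) + (7)*(0) = 60
  (XY)[1][1] = (6)*(-1) + (7)*(-10) = -76
XY =
[      100       -30 ]
[       60       -76 ]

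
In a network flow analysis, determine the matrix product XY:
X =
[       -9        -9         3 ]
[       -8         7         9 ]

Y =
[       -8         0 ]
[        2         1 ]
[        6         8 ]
XY =
[       72        15 ]
[      132        79 ]

Matrix multiplication: (XY)[i][j] = sum over k of X[i][k] * Y[k][j].
  (XY)[0][0] = (-9)*(-8) + (-9)*(2) + (3)*(6) = 72
  (XY)[0][1] = (-9)*(0) + (-9)*(1) + (3)*(8) = 15
  (XY)[1][0] = (-8)*(-8) + (7)*(2) + (9)*(6) = 132
  (XY)[1][1] = (-8)*(0) + (7)*(1) + (9)*(8) = 79
XY =
[       72        15 ]
[      132        79 ]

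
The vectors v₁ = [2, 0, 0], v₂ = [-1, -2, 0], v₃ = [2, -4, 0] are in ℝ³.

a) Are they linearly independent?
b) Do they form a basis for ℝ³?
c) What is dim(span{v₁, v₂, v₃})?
Not independent, not a basis, dim(span) = 2

Check whether v₃ can be written as a linear combination of v₁ and v₂.
v₃ = (2)·v₁ + (2)·v₂ = [2, -4, 0], so the three vectors are linearly dependent.
Thus they do not form a basis for ℝ³, and dim(span{v₁, v₂, v₃}) = 2 (spanned by v₁ and v₂).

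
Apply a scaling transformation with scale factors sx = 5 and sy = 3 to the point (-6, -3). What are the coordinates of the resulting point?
(-30, -9)

Scaling matrix:
[[5, 0], [0, 3]]
Result: (-6 × 5, -3 × 3) = (-30, -9)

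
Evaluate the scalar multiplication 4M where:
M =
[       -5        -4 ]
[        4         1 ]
4M =
[      -20       -16 ]
[       16         4 ]

Scalar multiplication is elementwise: (4M)[i][j] = 4 * M[i][j].
  (4M)[0][0] = 4 * (-5) = -20
  (4M)[0][1] = 4 * (-4) = -16
  (4M)[1][0] = 4 * (4) = 16
  (4M)[1][1] = 4 * (1) = 4
4M =
[      -20       -16 ]
[       16         4 ]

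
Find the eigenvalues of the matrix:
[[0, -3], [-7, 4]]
λ = -3 and λ = 7

Characteristic equation: det(A - λI) = 0
λ² - (trace)λ + (det) = 0
λ² - (4)λ + (-21) = 0
λ² - 4λ - 21 = 0
Solving: λ = -3, 7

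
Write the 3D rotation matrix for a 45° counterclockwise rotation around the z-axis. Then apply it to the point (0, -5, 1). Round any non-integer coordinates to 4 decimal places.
R = [[√2/2, -√2/2, 0], [√2/2, √2/2, 0], [0, 0, 1]]; R·(0, -5, 1) = (3.5355, -3.5355, 1.0000)

Rotation matrix for 45° around z-axis:
cos(45°) = √2/2, sin(45°) = √2/2
R = [[√2/2, -√2/2, 0], [√2/2, √2/2, 0], [0, 0, 1]]
Apply to (0, -5, 1): R·[0, -5, 1]ᵀ = (3.5355, -3.5355, 1.0000)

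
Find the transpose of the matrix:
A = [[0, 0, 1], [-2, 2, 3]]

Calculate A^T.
[[0, -2], [0, 2], [1, 3]]

The transpose sends entry (i,j) to (j,i); rows become columns.
Row 0 of A: [0, 0, 1] -> column 0 of A^T.
Row 1 of A: [-2, 2, 3] -> column 1 of A^T.
A^T = [[0, -2], [0, 2], [1, 3]]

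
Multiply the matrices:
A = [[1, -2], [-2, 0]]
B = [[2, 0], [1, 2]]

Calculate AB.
[[0, -4], [-4, 0]]

Each entry (i,j) of AB = sum over k of A[i][k]*B[k][j].
(AB)[0][0] = (1)*(2) + (-2)*(1) = 0
(AB)[0][1] = (1)*(0) + (-2)*(2) = -4
(AB)[1][0] = (-2)*(2) + (0)*(1) = -4
(AB)[1][1] = (-2)*(0) + (0)*(2) = 0
AB = [[0, -4], [-4, 0]]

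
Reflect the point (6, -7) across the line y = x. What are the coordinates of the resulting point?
(-7, 6)

Reflection across line y = x: (6, -7) → (-7, 6)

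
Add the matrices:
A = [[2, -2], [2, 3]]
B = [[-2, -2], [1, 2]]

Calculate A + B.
[[0, -4], [3, 5]]

Add corresponding elements:
(2)+(-2)=0
(-2)+(-2)=-4
(2)+(1)=3
(3)+(2)=5
A + B = [[0, -4], [3, 5]]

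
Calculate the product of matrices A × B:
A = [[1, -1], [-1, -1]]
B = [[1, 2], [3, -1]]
[[-2, 3], [-4, -1]]

Matrix multiplication:
C[0][0] = 1×1 + -1×3 = -2
C[0][1] = 1×2 + -1×-1 = 3
C[1][0] = -1×1 + -1×3 = -4
C[1][1] = -1×2 + -1×-1 = -1
Result: [[-2, 3], [-4, -1]]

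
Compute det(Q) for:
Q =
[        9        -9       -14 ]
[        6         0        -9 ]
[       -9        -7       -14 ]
det(Q) = -1464

Expand along row 0 (cofactor expansion): det(Q) = a*(e*i - f*h) - b*(d*i - f*g) + c*(d*h - e*g), where the 3×3 is [[a, b, c], [d, e, f], [g, h, i]].
Minor M_00 = (0)*(-14) - (-9)*(-7) = 0 - 63 = -63.
Minor M_01 = (6)*(-14) - (-9)*(-9) = -84 - 81 = -165.
Minor M_02 = (6)*(-7) - (0)*(-9) = -42 - 0 = -42.
det(Q) = (9)*(-63) - (-9)*(-165) + (-14)*(-42) = -567 - 1485 + 588 = -1464.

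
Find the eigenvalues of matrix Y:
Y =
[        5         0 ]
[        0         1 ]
λ = 1, 5

Solve det(Y - λI) = 0. For a 2×2 matrix the characteristic equation is λ² - (trace)λ + det = 0.
trace(Y) = a + d = 5 + 1 = 6.
det(Y) = a*d - b*c = (5)*(1) - (0)*(0) = 5 - 0 = 5.
Characteristic equation: λ² - (6)λ + (5) = 0.
Discriminant = (6)² - 4*(5) = 36 - 20 = 16.
λ = (6 ± √16) / 2 = (6 ± 4) / 2 = 1, 5.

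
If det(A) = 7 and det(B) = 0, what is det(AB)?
0

Use the multiplicative property of determinants: det(AB) = det(A)*det(B).
det(AB) = (7)*(0) = 0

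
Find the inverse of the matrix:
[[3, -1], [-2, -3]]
[[3/11, -1/11], [-2/11, -3/11]]

For [[a,b],[c,d]], inverse = (1/det)·[[d,-b],[-c,a]]
det = 3·-3 - -1·-2 = -11
Inverse = (1/-11)·[[-3, 1], [2, 3]]
        = [[3/11, -1/11], [-2/11, -3/11]]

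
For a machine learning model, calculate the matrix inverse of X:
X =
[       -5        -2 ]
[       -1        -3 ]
det(X) = 13
X⁻¹ =
[    -3/13      2/13 ]
[     1/13     -5/13 ]

For a 2×2 matrix X = [[a, b], [c, d]] with det(X) ≠ 0, X⁻¹ = (1/det(X)) * [[d, -b], [-c, a]].
det(X) = (-5)*(-3) - (-2)*(-1) = 15 - 2 = 13.
X⁻¹ = (1/13) * [[-3, 2], [1, -5]].
Dividing each entry by 13 and reducing:
X⁻¹ =
[    -3/13      2/13 ]
[     1/13     -5/13 ]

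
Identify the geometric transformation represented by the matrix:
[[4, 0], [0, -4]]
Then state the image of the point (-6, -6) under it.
non-uniform scaling by (4, -4); image of (-6, -6) is (-24, 24)

This is diagonal with distinct entries, so it scales the x-axis by 4 and the y-axis by -4.
The matrix [[4, 0], [0, -4]] represents: non-uniform scaling by (4, -4).
Applying it to (-6, -6): [4·-6 + 0·-6, 0·-6 + -4·-6] = (-24, 24).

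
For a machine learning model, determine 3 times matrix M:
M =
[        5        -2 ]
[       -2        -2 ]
3M =
[       15        -6 ]
[       -6        -6 ]

Scalar multiplication is elementwise: (3M)[i][j] = 3 * M[i][j].
  (3M)[0][0] = 3 * (5) = 15
  (3M)[0][1] = 3 * (-2) = -6
  (3M)[1][0] = 3 * (-2) = -6
  (3M)[1][1] = 3 * (-2) = -6
3M =
[       15        -6 ]
[       -6        -6 ]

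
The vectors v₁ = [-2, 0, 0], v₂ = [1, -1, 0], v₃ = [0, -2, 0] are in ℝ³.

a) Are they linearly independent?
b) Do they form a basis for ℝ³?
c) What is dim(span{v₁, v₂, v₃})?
Not independent, not a basis, dim(span) = 2

Check whether v₃ can be written as a linear combination of v₁ and v₂.
v₃ = (1)·v₁ + (2)·v₂ = [0, -2, 0], so the three vectors are linearly dependent.
Thus they do not form a basis for ℝ³, and dim(span{v₁, v₂, v₃}) = 2 (spanned by v₁ and v₂).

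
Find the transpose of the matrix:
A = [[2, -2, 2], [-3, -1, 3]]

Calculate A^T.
[[2, -3], [-2, -1], [2, 3]]

The transpose sends entry (i,j) to (j,i); rows become columns.
Row 0 of A: [2, -2, 2] -> column 0 of A^T.
Row 1 of A: [-3, -1, 3] -> column 1 of A^T.
A^T = [[2, -3], [-2, -1], [2, 3]]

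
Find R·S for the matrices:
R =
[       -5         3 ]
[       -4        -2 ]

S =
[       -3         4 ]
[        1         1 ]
RS =
[       18       -17 ]
[       10       -18 ]

Matrix multiplication: (RS)[i][j] = sum over k of R[i][k] * S[k][j].
  (RS)[0][0] = (-5)*(-3) + (3)*(1) = 18
  (RS)[0][1] = (-5)*(4) + (3)*(1) = -17
  (RS)[1][0] = (-4)*(-3) + (-2)*(1) = 10
  (RS)[1][1] = (-4)*(4) + (-2)*(1) = -18
RS =
[       18       -17 ]
[       10       -18 ]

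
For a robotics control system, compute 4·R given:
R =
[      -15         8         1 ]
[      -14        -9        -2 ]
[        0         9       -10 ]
4R =
[      -60        32         4 ]
[      -56       -36        -8 ]
[        0        36       -40 ]

Scalar multiplication is elementwise: (4R)[i][j] = 4 * R[i][j].
  (4R)[0][0] = 4 * (-15) = -60
  (4R)[0][1] = 4 * (8) = 32
  (4R)[0][2] = 4 * (1) = 4
  (4R)[1][0] = 4 * (-14) = -56
  (4R)[1][1] = 4 * (-9) = -36
  (4R)[1][2] = 4 * (-2) = -8
  (4R)[2][0] = 4 * (0) = 0
  (4R)[2][1] = 4 * (9) = 36
  (4R)[2][2] = 4 * (-10) = -40
4R =
[      -60        32         4 ]
[      -56       -36        -8 ]
[        0        36       -40 ]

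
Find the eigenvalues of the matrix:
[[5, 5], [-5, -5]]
λ = 0 and λ = 0

Characteristic equation: det(A - λI) = 0
λ² - (trace)λ + (det) = 0
λ² - (0)λ + (0) = 0
λ² - 0λ + 0 = 0
Solving: λ = 0, 0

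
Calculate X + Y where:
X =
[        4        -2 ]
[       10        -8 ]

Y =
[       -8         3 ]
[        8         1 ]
X + Y =
[       -4         1 ]
[       18        -7 ]

Matrix addition is elementwise: (X+Y)[i][j] = X[i][j] + Y[i][j].
  (X+Y)[0][0] = (4) + (-8) = -4
  (X+Y)[0][1] = (-2) + (3) = 1
  (X+Y)[1][0] = (10) + (8) = 18
  (X+Y)[1][1] = (-8) + (1) = -7
X + Y =
[       -4         1 ]
[       18        -7 ]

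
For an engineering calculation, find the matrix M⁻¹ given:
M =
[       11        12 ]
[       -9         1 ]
det(M) = 119
M⁻¹ =
[    1/119   -12/119 ]
[    9/119    11/119 ]

For a 2×2 matrix M = [[a, b], [c, d]] with det(M) ≠ 0, M⁻¹ = (1/det(M)) * [[d, -b], [-c, a]].
det(M) = (11)*(1) - (12)*(-9) = 11 + 108 = 119.
M⁻¹ = (1/119) * [[1, -12], [9, 11]].
Dividing each entry by 119 and reducing:
M⁻¹ =
[    1/119   -12/119 ]
[    9/119    11/119 ]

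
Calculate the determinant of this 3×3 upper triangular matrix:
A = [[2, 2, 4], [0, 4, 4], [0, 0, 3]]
24

The determinant of a triangular matrix is the product of its diagonal entries (the off-diagonal entries above the diagonal do not affect it).
det(A) = (2) * (4) * (3) = 24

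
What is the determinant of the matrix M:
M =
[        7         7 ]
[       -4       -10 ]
det(M) = -42

For a 2×2 matrix [[a, b], [c, d]], det = a*d - b*c.
det(M) = (7)*(-10) - (7)*(-4) = -70 + 28 = -42.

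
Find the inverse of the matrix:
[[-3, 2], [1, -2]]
[[-1/2, -1/2], [-1/4, -3/4]]

For [[a,b],[c,d]], inverse = (1/det)·[[d,-b],[-c,a]]
det = -3·-2 - 2·1 = 4
Inverse = (1/4)·[[-2, -2], [-1, -3]]
        = [[-1/2, -1/2], [-1/4, -3/4]]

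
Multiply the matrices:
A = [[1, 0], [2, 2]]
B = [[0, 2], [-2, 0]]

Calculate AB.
[[0, 2], [-4, 4]]

Each entry (i,j) of AB = sum over k of A[i][k]*B[k][j].
(AB)[0][0] = (1)*(0) + (0)*(-2) = 0
(AB)[0][1] = (1)*(2) + (0)*(0) = 2
(AB)[1][0] = (2)*(0) + (2)*(-2) = -4
(AB)[1][1] = (2)*(2) + (2)*(0) = 4
AB = [[0, 2], [-4, 4]]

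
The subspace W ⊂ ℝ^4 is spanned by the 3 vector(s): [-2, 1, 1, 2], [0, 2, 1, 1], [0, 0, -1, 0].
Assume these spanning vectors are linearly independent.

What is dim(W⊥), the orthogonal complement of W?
dim(W⊥) = 1

For any subspace W of ℝ^n, dim(W) + dim(W⊥) = n (the whole-space dimension).
Here the given 3 vectors are linearly independent, so dim(W) = 3.
Thus dim(W⊥) = n - dim(W) = 4 - 3 = 1.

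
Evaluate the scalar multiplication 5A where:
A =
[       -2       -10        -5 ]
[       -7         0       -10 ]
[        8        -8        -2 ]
5A =
[      -10       -50       -25 ]
[      -35         0       -50 ]
[       40       -40       -10 ]

Scalar multiplication is elementwise: (5A)[i][j] = 5 * A[i][j].
  (5A)[0][0] = 5 * (-2) = -10
  (5A)[0][1] = 5 * (-10) = -50
  (5A)[0][2] = 5 * (-5) = -25
  (5A)[1][0] = 5 * (-7) = -35
  (5A)[1][1] = 5 * (0) = 0
  (5A)[1][2] = 5 * (-10) = -50
  (5A)[2][0] = 5 * (8) = 40
  (5A)[2][1] = 5 * (-8) = -40
  (5A)[2][2] = 5 * (-2) = -10
5A =
[      -10       -50       -25 ]
[      -35         0       -50 ]
[       40       -40       -10 ]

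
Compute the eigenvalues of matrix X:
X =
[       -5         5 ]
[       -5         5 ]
λ = 0, 0

Solve det(X - λI) = 0. For a 2×2 matrix the characteristic equation is λ² - (trace)λ + det = 0.
trace(X) = a + d = -5 + 5 = 0.
det(X) = a*d - b*c = (-5)*(5) - (5)*(-5) = -25 + 25 = 0.
Characteristic equation: λ² - (0)λ + (0) = 0.
Discriminant = (0)² - 4*(0) = 0 - 0 = 0.
λ = (0 ± √0) / 2 = (0 ± 0) / 2 = 0, 0.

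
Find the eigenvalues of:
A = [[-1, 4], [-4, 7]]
λ = 3, 3

Solve det(A - λI) = 0. For a 2×2 matrix this is λ² - (trace)λ + det = 0.
trace(A) = -1 + 7 = 6.
det(A) = (-1)*(7) - (4)*(-4) = -7 + 16 = 9.
Characteristic equation: λ² - (6)λ + (9) = 0.
Discriminant: (6)² - 4*(9) = 36 - 36 = 0.
Roots: λ = (6 ± √0) / 2 = 3, 3.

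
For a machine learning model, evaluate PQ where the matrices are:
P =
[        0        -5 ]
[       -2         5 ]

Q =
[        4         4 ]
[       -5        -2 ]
PQ =
[       25        10 ]
[      -33       -18 ]

Matrix multiplication: (PQ)[i][j] = sum over k of P[i][k] * Q[k][j].
  (PQ)[0][0] = (0)*(4) + (-5)*(-5) = 25
  (PQ)[0][1] = (0)*(4) + (-5)*(-2) = 10
  (PQ)[1][0] = (-2)*(4) + (5)*(-5) = -33
  (PQ)[1][1] = (-2)*(4) + (5)*(-2) = -18
PQ =
[       25        10 ]
[      -33       -18 ]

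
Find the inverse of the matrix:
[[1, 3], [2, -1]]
[[1/7, 3/7], [2/7, -1/7]]

For [[a,b],[c,d]], inverse = (1/det)·[[d,-b],[-c,a]]
det = 1·-1 - 3·2 = -7
Inverse = (1/-7)·[[-1, -3], [-2, 1]]
        = [[1/7, 3/7], [2/7, -1/7]]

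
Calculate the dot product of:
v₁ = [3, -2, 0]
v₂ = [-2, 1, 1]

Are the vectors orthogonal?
-8, No

The dot product is the sum of products of corresponding components.
v₁·v₂ = (3)*(-2) + (-2)*(1) + (0)*(1) = -6 - 2 + 0 = -8.
Two vectors are orthogonal iff their dot product is 0; here the dot product is -8, so the vectors are not orthogonal.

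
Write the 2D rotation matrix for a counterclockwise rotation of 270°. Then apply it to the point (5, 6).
R = [[0, 1], [-1, 0]]; R·(5, 6) = (6, -5)

Rotation matrix formula: R(θ) = [[cos θ, -sin θ], [sin θ, cos θ]]
For θ = 270°:
cos(270°) = 0
sin(270°) = -1
R = [[0, 1], [-1, 0]]
Apply to (5, 6): [0·5 + (1)·6, -1·5 + 0·6] = (6, -5)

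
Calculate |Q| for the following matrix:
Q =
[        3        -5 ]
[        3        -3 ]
det(Q) = 6

For a 2×2 matrix [[a, b], [c, d]], det = a*d - b*c.
det(Q) = (3)*(-3) - (-5)*(3) = -9 + 15 = 6.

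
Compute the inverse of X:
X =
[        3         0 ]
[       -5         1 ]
det(X) = 3
X⁻¹ =
[      1/3         0 ]
[      5/3         1 ]

For a 2×2 matrix X = [[a, b], [c, d]] with det(X) ≠ 0, X⁻¹ = (1/det(X)) * [[d, -b], [-c, a]].
det(X) = (3)*(1) - (0)*(-5) = 3 - 0 = 3.
X⁻¹ = (1/3) * [[1, 0], [5, 3]].
Dividing each entry by 3 and reducing:
X⁻¹ =
[      1/3         0 ]
[      5/3         1 ]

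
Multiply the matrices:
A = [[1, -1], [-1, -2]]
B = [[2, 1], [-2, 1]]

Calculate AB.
[[4, 0], [2, -3]]

Each entry (i,j) of AB = sum over k of A[i][k]*B[k][j].
(AB)[0][0] = (1)*(2) + (-1)*(-2) = 4
(AB)[0][1] = (1)*(1) + (-1)*(1) = 0
(AB)[1][0] = (-1)*(2) + (-2)*(-2) = 2
(AB)[1][1] = (-1)*(1) + (-2)*(1) = -3
AB = [[4, 0], [2, -3]]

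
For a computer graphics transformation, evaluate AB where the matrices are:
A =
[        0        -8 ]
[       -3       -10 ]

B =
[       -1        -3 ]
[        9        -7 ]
AB =
[      -72        56 ]
[      -87        79 ]

Matrix multiplication: (AB)[i][j] = sum over k of A[i][k] * B[k][j].
  (AB)[0][0] = (0)*(-1) + (-8)*(9) = -72
  (AB)[0][1] = (0)*(-3) + (-8)*(-7) = 56
  (AB)[1][0] = (-3)*(-1) + (-10)*(9) = -87
  (AB)[1][1] = (-3)*(-3) + (-10)*(-7) = 79
AB =
[      -72        56 ]
[      -87        79 ]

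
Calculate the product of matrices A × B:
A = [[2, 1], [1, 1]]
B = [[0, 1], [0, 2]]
[[0, 4], [0, 3]]

Matrix multiplication:
C[0][0] = 2×0 + 1×0 = 0
C[0][1] = 2×1 + 1×2 = 4
C[1][0] = 1×0 + 1×0 = 0
C[1][1] = 1×1 + 1×2 = 3
Result: [[0, 4], [0, 3]]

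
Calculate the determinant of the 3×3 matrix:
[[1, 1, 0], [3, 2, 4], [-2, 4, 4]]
-28

Expansion along first row:
det = 1·det([[2,4],[4,4]]) - 1·det([[3,4],[-2,4]]) + 0·det([[3,2],[-2,4]])
    = 1·(2·4 - 4·4) - 1·(3·4 - 4·-2) + 0·(3·4 - 2·-2)
    = 1·-8 - 1·20 + 0·16
    = -8 + -20 + 0 = -28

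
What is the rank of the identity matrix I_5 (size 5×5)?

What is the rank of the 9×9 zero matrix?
rank(I_5) = 5, rank(0) = 0

The identity I_5 has 5 columns that are the standard basis vectors e_1, …, e_5. These are linearly independent, so all 5 columns are pivots and rank(I_5) = 5.
The 9×9 zero matrix has every entry zero, so every row is the zero row and there are no pivots; rank(0) = 0.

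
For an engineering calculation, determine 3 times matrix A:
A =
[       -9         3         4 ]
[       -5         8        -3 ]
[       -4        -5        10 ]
3A =
[      -27         9        12 ]
[      -15        24        -9 ]
[      -12       -15        30 ]

Scalar multiplication is elementwise: (3A)[i][j] = 3 * A[i][j].
  (3A)[0][0] = 3 * (-9) = -27
  (3A)[0][1] = 3 * (3) = 9
  (3A)[0][2] = 3 * (4) = 12
  (3A)[1][0] = 3 * (-5) = -15
  (3A)[1][1] = 3 * (8) = 24
  (3A)[1][2] = 3 * (-3) = -9
  (3A)[2][0] = 3 * (-4) = -12
  (3A)[2][1] = 3 * (-5) = -15
  (3A)[2][2] = 3 * (10) = 30
3A =
[      -27         9        12 ]
[      -15        24        -9 ]
[      -12       -15        30 ]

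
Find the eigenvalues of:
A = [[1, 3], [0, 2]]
λ = 1, 2

Solve det(A - λI) = 0. For a 2×2 matrix this is λ² - (trace)λ + det = 0.
trace(A) = 1 + 2 = 3.
det(A) = (1)*(2) - (3)*(0) = 2 - 0 = 2.
Characteristic equation: λ² - (3)λ + (2) = 0.
Discriminant: (3)² - 4*(2) = 9 - 8 = 1.
Roots: λ = (3 ± √1) / 2 = 1, 2.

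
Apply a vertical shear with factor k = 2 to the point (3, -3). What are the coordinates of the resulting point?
(3, 3)

Shear matrix for vertical shear with factor k = 2:
[[1, 0], [2, 1]]
Result: (3, -3) → (3, 3)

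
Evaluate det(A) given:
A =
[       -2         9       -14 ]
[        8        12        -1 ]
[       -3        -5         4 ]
det(A) = -291

Expand along row 0 (cofactor expansion): det(A) = a*(e*i - f*h) - b*(d*i - f*g) + c*(d*h - e*g), where the 3×3 is [[a, b, c], [d, e, f], [g, h, i]].
Minor M_00 = (12)*(4) - (-1)*(-5) = 48 - 5 = 43.
Minor M_01 = (8)*(4) - (-1)*(-3) = 32 - 3 = 29.
Minor M_02 = (8)*(-5) - (12)*(-3) = -40 + 36 = -4.
det(A) = (-2)*(43) - (9)*(29) + (-14)*(-4) = -86 - 261 + 56 = -291.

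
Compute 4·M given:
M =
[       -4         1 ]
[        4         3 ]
4M =
[      -16         4 ]
[       16        12 ]

Scalar multiplication is elementwise: (4M)[i][j] = 4 * M[i][j].
  (4M)[0][0] = 4 * (-4) = -16
  (4M)[0][1] = 4 * (1) = 4
  (4M)[1][0] = 4 * (4) = 16
  (4M)[1][1] = 4 * (3) = 12
4M =
[      -16         4 ]
[       16        12 ]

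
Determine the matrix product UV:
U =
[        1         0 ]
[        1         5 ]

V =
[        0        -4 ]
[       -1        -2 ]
UV =
[        0        -4 ]
[       -5       -14 ]

Matrix multiplication: (UV)[i][j] = sum over k of U[i][k] * V[k][j].
  (UV)[0][0] = (1)*(0) + (0)*(-1) = 0
  (UV)[0][1] = (1)*(-4) + (0)*(-2) = -4
  (UV)[1][0] = (1)*(0) + (5)*(-1) = -5
  (UV)[1][1] = (1)*(-4) + (5)*(-2) = -14
UV =
[        0        -4 ]
[       -5       -14 ]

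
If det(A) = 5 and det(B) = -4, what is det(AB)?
-20

Use the multiplicative property of determinants: det(AB) = det(A)*det(B).
det(AB) = (5)*(-4) = -20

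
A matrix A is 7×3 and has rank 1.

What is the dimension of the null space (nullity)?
2

The rank-nullity theorem for an m×n matrix states:
rank(A) + nullity(A) = n (the number of columns).
Here n = 3 and rank(A) = 1, so nullity(A) = 3 - 1 = 2.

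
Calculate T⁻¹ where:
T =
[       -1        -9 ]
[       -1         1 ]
det(T) = -10
T⁻¹ =
[    -1/10     -9/10 ]
[    -1/10      1/10 ]

For a 2×2 matrix T = [[a, b], [c, d]] with det(T) ≠ 0, T⁻¹ = (1/det(T)) * [[d, -b], [-c, a]].
det(T) = (-1)*(1) - (-9)*(-1) = -1 - 9 = -10.
T⁻¹ = (1/-10) * [[1, 9], [1, -1]].
Dividing each entry by -10 and reducing:
T⁻¹ =
[    -1/10     -9/10 ]
[    -1/10      1/10 ]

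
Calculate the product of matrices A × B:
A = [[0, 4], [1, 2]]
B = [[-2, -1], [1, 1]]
[[4, 4], [0, 1]]

Matrix multiplication:
C[0][0] = 0×-2 + 4×1 = 4
C[0][1] = 0×-1 + 4×1 = 4
C[1][0] = 1×-2 + 2×1 = 0
C[1][1] = 1×-1 + 2×1 = 1
Result: [[4, 4], [0, 1]]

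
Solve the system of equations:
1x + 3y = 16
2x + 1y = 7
x = 1, y = 5

Use elimination (row reduction):
Equation 1: 1x + 3y = 16.
Equation 2: 2x + 1y = 7.
Multiply Eq1 by 2 and Eq2 by 1: 2x + 6y = 32;  2x + 1y = 7.
Subtract: (-5)y = -25, so y = 5.
Back-substitute into Eq1: 1x + 3*(5) = 16, so x = 1.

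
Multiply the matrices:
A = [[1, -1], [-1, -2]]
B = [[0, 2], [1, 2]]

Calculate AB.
[[-1, 0], [-2, -6]]

Each entry (i,j) of AB = sum over k of A[i][k]*B[k][j].
(AB)[0][0] = (1)*(0) + (-1)*(1) = -1
(AB)[0][1] = (1)*(2) + (-1)*(2) = 0
(AB)[1][0] = (-1)*(0) + (-2)*(1) = -2
(AB)[1][1] = (-1)*(2) + (-2)*(2) = -6
AB = [[-1, 0], [-2, -6]]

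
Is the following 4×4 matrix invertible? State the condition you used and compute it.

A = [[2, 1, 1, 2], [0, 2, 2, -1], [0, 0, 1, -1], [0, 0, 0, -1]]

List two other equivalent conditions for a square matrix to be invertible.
Yes, invertible; det(A) = -4 ≠ 0. Equivalent conditions: rank(A) = 4; Ax = 0 has only the trivial solution; 0 is not an eigenvalue; the columns of A are linearly independent.

To check invertibility, compute det(A).
The given matrix is triangular, so det(A) equals the product of its diagonal entries = -4 ≠ 0.
Since det(A) ≠ 0, A is invertible.
Equivalent conditions for a square matrix A to be invertible:
- rank(A) = 4 (full rank).
- The homogeneous system Ax = 0 has only the trivial solution x = 0.
- 0 is not an eigenvalue of A.
- The columns (equivalently rows) of A are linearly independent.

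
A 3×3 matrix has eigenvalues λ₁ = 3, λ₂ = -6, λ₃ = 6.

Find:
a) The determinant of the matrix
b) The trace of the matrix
det = -108, trace = 3

Two standard eigenvalue identities:
- det(A) equals the product of the eigenvalues (counted with multiplicity).
- trace(A) equals the sum of the eigenvalues.
det(A) = (3)*(-6)*(6) = -108.
trace(A) = 3 - 6 + 6 = 3.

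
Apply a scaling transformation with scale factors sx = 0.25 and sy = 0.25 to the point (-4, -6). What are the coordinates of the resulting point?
(-1.0, -1.5)

Scaling matrix:
[[0.25, 0], [0, 0.25]]
Result: (-4 × 0.25, -6 × 0.25) = (-1.0, -1.5)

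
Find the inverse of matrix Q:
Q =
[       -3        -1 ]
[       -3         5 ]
det(Q) = -18
Q⁻¹ =
[    -5/18     -1/18 ]
[     -1/6       1/6 ]

For a 2×2 matrix Q = [[a, b], [c, d]] with det(Q) ≠ 0, Q⁻¹ = (1/det(Q)) * [[d, -b], [-c, a]].
det(Q) = (-3)*(5) - (-1)*(-3) = -15 - 3 = -18.
Q⁻¹ = (1/-18) * [[5, 1], [3, -3]].
Dividing each entry by -18 and reducing:
Q⁻¹ =
[    -5/18     -1/18 ]
[     -1/6       1/6 ]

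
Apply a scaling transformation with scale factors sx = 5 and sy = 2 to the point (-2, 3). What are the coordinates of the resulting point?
(-10, 6)

Scaling matrix:
[[5, 0], [0, 2]]
Result: (-2 × 5, 3 × 2) = (-10, 6)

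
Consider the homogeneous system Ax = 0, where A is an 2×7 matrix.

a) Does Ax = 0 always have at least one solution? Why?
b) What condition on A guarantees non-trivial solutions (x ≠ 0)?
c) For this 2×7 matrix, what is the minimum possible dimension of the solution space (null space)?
a) Yes, x = 0 is always a solution. b) When A has linearly dependent columns (rank < n). c) Minimum nullity = 5.

a) x = 0 satisfies A·0 = 0, so the zero vector is always a solution.
b) Non-trivial solutions exist iff the columns of A are linearly dependent, equivalently rank(A) < n (the number of columns).
c) By rank-nullity, rank(A) + nullity(A) = n = 7. Since A has only 2 rows, rank(A) ≤ 2, so nullity(A) ≥ 7 - 2 = 5.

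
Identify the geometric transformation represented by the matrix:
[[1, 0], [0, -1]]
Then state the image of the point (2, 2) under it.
reflection across the x-axis; image of (2, 2) is (2, -2)

This is a symmetric orthogonal matrix with determinant -1, which characterizes a reflection in ℝ².
The matrix [[1, 0], [0, -1]] represents: reflection across the x-axis.
Applying it to (2, 2): [1·2 + 0·2, 0·2 + -1·2] = (2, -2).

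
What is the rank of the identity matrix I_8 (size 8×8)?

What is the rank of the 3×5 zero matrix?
rank(I_8) = 8, rank(0) = 0

The identity I_8 has 8 columns that are the standard basis vectors e_1, …, e_8. These are linearly independent, so all 8 columns are pivots and rank(I_8) = 8.
The 3×5 zero matrix has every entry zero, so every row is the zero row and there are no pivots; rank(0) = 0.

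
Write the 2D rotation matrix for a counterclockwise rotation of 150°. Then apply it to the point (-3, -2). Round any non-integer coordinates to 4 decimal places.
R = [[-√3/2, -1/2], [1/2, -√3/2]]; R·(-3, -2) = (3.5981, 0.2321)

Rotation matrix formula: R(θ) = [[cos θ, -sin θ], [sin θ, cos θ]]
For θ = 150°:
cos(150°) = -√3/2
sin(150°) = 1/2
R = [[-√3/2, -1/2], [1/2, -√3/2]]
Apply to (-3, -2): [-√3/2·-3 + (-1/2)·-2, 1/2·-3 + -√3/2·-2] = (3.5981, 0.2321)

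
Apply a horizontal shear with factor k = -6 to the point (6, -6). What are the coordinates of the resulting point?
(42, -6)

Shear matrix for horizontal shear with factor k = -6:
[[1, -6], [0, 1]]
Result: (6, -6) → (42, -6)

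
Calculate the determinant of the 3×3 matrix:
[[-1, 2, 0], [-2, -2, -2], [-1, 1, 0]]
2

Expansion along first row:
det = -1·det([[-2,-2],[1,0]]) - 2·det([[-2,-2],[-1,0]]) + 0·det([[-2,-2],[-1,1]])
    = -1·(-2·0 - -2·1) - 2·(-2·0 - -2·-1) + 0·(-2·1 - -2·-1)
    = -1·2 - 2·-2 + 0·-4
    = -2 + 4 + 0 = 2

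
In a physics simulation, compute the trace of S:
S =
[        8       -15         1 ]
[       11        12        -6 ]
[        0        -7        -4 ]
tr(S) = 8 + 12 - 4 = 16

The trace of a square matrix is the sum of its diagonal entries.
Diagonal entries of S: S[0][0] = 8, S[1][1] = 12, S[2][2] = -4.
tr(S) = 8 + 12 - 4 = 16.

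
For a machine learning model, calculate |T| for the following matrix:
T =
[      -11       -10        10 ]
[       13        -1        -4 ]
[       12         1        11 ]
det(T) = 2237

Expand along row 0 (cofactor expansion): det(T) = a*(e*i - f*h) - b*(d*i - f*g) + c*(d*h - e*g), where the 3×3 is [[a, b, c], [d, e, f], [g, h, i]].
Minor M_00 = (-1)*(11) - (-4)*(1) = -11 + 4 = -7.
Minor M_01 = (13)*(11) - (-4)*(12) = 143 + 48 = 191.
Minor M_02 = (13)*(1) - (-1)*(12) = 13 + 12 = 25.
det(T) = (-11)*(-7) - (-10)*(191) + (10)*(25) = 77 + 1910 + 250 = 2237.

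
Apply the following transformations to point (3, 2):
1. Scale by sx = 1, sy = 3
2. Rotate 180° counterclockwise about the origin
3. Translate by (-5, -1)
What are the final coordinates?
(-8, -7)

Step 1: Scale → (3, 6)
Step 2: Rotate 180° → (-3, -6)
Step 3: Translate → (-8, -7)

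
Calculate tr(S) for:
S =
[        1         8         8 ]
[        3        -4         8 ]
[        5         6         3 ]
tr(S) = 1 - 4 + 3 = 0

The trace of a square matrix is the sum of its diagonal entries.
Diagonal entries of S: S[0][0] = 1, S[1][1] = -4, S[2][2] = 3.
tr(S) = 1 - 4 + 3 = 0.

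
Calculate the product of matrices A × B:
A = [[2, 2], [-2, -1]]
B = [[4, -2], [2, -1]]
[[12, -6], [-10, 5]]

Matrix multiplication:
C[0][0] = 2×4 + 2×2 = 12
C[0][1] = 2×-2 + 2×-1 = -6
C[1][0] = -2×4 + -1×2 = -10
C[1][1] = -2×-2 + -1×-1 = 5
Result: [[12, -6], [-10, 5]]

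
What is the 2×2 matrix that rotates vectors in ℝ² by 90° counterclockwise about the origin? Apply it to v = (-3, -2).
R = [[0, -1], [1, 0]]; R·v = (2, -3)

A counterclockwise rotation by angle θ in ℝ² has matrix R(θ) = [[cos θ, -sin θ], [sin θ, cos θ]].
For θ = 90°: cos θ = 0, sin θ = 1.
R(90°) = [[0, -1], [1, 0]].
R·v = [0·-3 + (-1)·-2, 1·-3 + 0·-2] = (2, -3).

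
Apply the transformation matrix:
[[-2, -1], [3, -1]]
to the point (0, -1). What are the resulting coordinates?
(1, 1)

Matrix multiplication:
[[-2, -1], [3, -1]] × [0, -1]ᵀ
= [-2×0 + -1×-1, 3×0 + -1×-1]ᵀ
= [1.0000, 1.0000]ᵀ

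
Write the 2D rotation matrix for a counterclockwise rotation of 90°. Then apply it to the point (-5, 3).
R = [[0, -1], [1, 0]]; R·(-5, 3) = (-3, -5)

Rotation matrix formula: R(θ) = [[cos θ, -sin θ], [sin θ, cos θ]]
For θ = 90°:
cos(90°) = 0
sin(90°) = 1
R = [[0, -1], [1, 0]]
Apply to (-5, 3): [0·-5 + (-1)·3, 1·-5 + 0·3] = (-3, -5)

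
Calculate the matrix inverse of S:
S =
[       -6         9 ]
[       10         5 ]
det(S) = -120
S⁻¹ =
[    -1/24      3/40 ]
[     1/12      1/20 ]

For a 2×2 matrix S = [[a, b], [c, d]] with det(S) ≠ 0, S⁻¹ = (1/det(S)) * [[d, -b], [-c, a]].
det(S) = (-6)*(5) - (9)*(10) = -30 - 90 = -120.
S⁻¹ = (1/-120) * [[5, -9], [-10, -6]].
Dividing each entry by -120 and reducing:
S⁻¹ =
[    -1/24      3/40 ]
[     1/12      1/20 ]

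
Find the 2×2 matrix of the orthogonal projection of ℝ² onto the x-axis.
[[1, 0], [0, 0]]

The orthogonal projection onto the line spanned by a nonzero vector u = (a, b) has matrix P = (u uᵀ) / (uᵀ u) = (1/(a² + b²)) · [[a², ab], [ab, b²]].
Here u = (1, 0), so a² + b² = 1 + 0 = 1.
P = (1/1) · [[1, 0], [0, 0]] = [[1, 0], [0, 0]].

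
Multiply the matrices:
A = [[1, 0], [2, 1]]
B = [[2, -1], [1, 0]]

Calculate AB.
[[2, -1], [5, -2]]

Each entry (i,j) of AB = sum over k of A[i][k]*B[k][j].
(AB)[0][0] = (1)*(2) + (0)*(1) = 2
(AB)[0][1] = (1)*(-1) + (0)*(0) = -1
(AB)[1][0] = (2)*(2) + (1)*(1) = 5
(AB)[1][1] = (2)*(-1) + (1)*(0) = -2
AB = [[2, -1], [5, -2]]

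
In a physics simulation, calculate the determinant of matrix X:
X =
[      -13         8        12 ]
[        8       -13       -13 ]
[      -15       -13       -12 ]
det(X) = -1091

Expand along row 0 (cofactor expansion): det(X) = a*(e*i - f*h) - b*(d*i - f*g) + c*(d*h - e*g), where the 3×3 is [[a, b, c], [d, e, f], [g, h, i]].
Minor M_00 = (-13)*(-12) - (-13)*(-13) = 156 - 169 = -13.
Minor M_01 = (8)*(-12) - (-13)*(-15) = -96 - 195 = -291.
Minor M_02 = (8)*(-13) - (-13)*(-15) = -104 - 195 = -299.
det(X) = (-13)*(-13) - (8)*(-291) + (12)*(-299) = 169 + 2328 - 3588 = -1091.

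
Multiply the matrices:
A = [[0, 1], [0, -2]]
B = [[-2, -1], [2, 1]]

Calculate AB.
[[2, 1], [-4, -2]]

Each entry (i,j) of AB = sum over k of A[i][k]*B[k][j].
(AB)[0][0] = (0)*(-2) + (1)*(2) = 2
(AB)[0][1] = (0)*(-1) + (1)*(1) = 1
(AB)[1][0] = (0)*(-2) + (-2)*(2) = -4
(AB)[1][1] = (0)*(-1) + (-2)*(1) = -2
AB = [[2, 1], [-4, -2]]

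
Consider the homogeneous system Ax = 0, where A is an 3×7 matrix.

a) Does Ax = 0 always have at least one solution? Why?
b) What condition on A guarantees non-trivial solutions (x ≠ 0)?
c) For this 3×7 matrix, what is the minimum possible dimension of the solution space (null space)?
a) Yes, x = 0 is always a solution. b) When A has linearly dependent columns (rank < n). c) Minimum nullity = 4.

a) x = 0 satisfies A·0 = 0, so the zero vector is always a solution.
b) Non-trivial solutions exist iff the columns of A are linearly dependent, equivalently rank(A) < n (the number of columns).
c) By rank-nullity, rank(A) + nullity(A) = n = 7. Since A has only 3 rows, rank(A) ≤ 3, so nullity(A) ≥ 7 - 3 = 4.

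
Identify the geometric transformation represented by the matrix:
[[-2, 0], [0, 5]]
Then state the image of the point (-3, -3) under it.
non-uniform scaling by (-2, 5); image of (-3, -3) is (6, -15)

This is diagonal with distinct entries, so it scales the x-axis by -2 and the y-axis by 5.
The matrix [[-2, 0], [0, 5]] represents: non-uniform scaling by (-2, 5).
Applying it to (-3, -3): [-2·-3 + 0·-3, 0·-3 + 5·-3] = (6, -15).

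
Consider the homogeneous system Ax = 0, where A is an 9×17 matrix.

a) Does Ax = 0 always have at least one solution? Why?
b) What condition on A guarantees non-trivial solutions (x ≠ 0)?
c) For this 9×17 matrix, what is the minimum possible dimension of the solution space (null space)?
a) Yes, x = 0 is always a solution. b) When A has linearly dependent columns (rank < n). c) Minimum nullity = 8.

a) x = 0 satisfies A·0 = 0, so the zero vector is always a solution.
b) Non-trivial solutions exist iff the columns of A are linearly dependent, equivalently rank(A) < n (the number of columns).
c) By rank-nullity, rank(A) + nullity(A) = n = 17. Since A has only 9 rows, rank(A) ≤ 9, so nullity(A) ≥ 17 - 9 = 8.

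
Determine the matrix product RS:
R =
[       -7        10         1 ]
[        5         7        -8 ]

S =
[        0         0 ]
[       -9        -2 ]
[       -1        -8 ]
RS =
[      -91       -28 ]
[      -55        50 ]

Matrix multiplication: (RS)[i][j] = sum over k of R[i][k] * S[k][j].
  (RS)[0][0] = (-7)*(0) + (10)*(-9) + (1)*(-1) = -91
  (RS)[0][1] = (-7)*(0) + (10)*(-2) + (1)*(-8) = -28
  (RS)[1][0] = (5)*(0) + (7)*(-9) + (-8)*(-1) = -55
  (RS)[1][1] = (5)*(0) + (7)*(-2) + (-8)*(-8) = 50
RS =
[      -91       -28 ]
[      -55        50 ]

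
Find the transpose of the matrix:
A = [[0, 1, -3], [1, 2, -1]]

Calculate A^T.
[[0, 1], [1, 2], [-3, -1]]

The transpose sends entry (i,j) to (j,i); rows become columns.
Row 0 of A: [0, 1, -3] -> column 0 of A^T.
Row 1 of A: [1, 2, -1] -> column 1 of A^T.
A^T = [[0, 1], [1, 2], [-3, -1]]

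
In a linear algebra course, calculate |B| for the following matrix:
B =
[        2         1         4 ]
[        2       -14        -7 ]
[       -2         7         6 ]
det(B) = -124

Expand along row 0 (cofactor expansion): det(B) = a*(e*i - f*h) - b*(d*i - f*g) + c*(d*h - e*g), where the 3×3 is [[a, b, c], [d, e, f], [g, h, i]].
Minor M_00 = (-14)*(6) - (-7)*(7) = -84 + 49 = -35.
Minor M_01 = (2)*(6) - (-7)*(-2) = 12 - 14 = -2.
Minor M_02 = (2)*(7) - (-14)*(-2) = 14 - 28 = -14.
det(B) = (2)*(-35) - (1)*(-2) + (4)*(-14) = -70 + 2 - 56 = -124.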